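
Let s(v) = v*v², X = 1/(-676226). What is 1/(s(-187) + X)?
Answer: -676226/4421979087879 ≈ -1.5292e-7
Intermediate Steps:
X = -1/676226 ≈ -1.4788e-6
s(v) = v³
1/(s(-187) + X) = 1/((-187)³ - 1/676226) = 1/(-6539203 - 1/676226) = 1/(-4421979087879/676226) = -676226/4421979087879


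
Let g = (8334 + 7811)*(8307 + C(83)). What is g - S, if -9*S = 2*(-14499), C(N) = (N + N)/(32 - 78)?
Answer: 3083265704/23 ≈ 1.3406e+8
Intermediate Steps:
C(N) = -N/23 (C(N) = (2*N)/(-46) = (2*N)*(-1/46) = -N/23)
S = 3222 (S = -2*(-14499)/9 = -⅑*(-28998) = 3222)
g = 3083339810/23 (g = (8334 + 7811)*(8307 - 1/23*83) = 16145*(8307 - 83/23) = 16145*(190978/23) = 3083339810/23 ≈ 1.3406e+8)
g - S = 3083339810/23 - 1*3222 = 3083339810/23 - 3222 = 3083265704/23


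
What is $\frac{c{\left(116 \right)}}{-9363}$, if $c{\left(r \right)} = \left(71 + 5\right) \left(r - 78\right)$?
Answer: $- \frac{2888}{9363} \approx -0.30845$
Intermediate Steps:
$c{\left(r \right)} = -5928 + 76 r$ ($c{\left(r \right)} = 76 \left(-78 + r\right) = -5928 + 76 r$)
$\frac{c{\left(116 \right)}}{-9363} = \frac{-5928 + 76 \cdot 116}{-9363} = \left(-5928 + 8816\right) \left(- \frac{1}{9363}\right) = 2888 \left(- \frac{1}{9363}\right) = - \frac{2888}{9363}$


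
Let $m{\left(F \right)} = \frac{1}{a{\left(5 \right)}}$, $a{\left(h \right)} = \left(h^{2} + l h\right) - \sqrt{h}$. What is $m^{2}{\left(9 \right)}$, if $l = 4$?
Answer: $\frac{1}{\left(45 - \sqrt{5}\right)^{2}} \approx 0.00054682$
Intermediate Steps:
$a{\left(h \right)} = h^{2} - \sqrt{h} + 4 h$ ($a{\left(h \right)} = \left(h^{2} + 4 h\right) - \sqrt{h} = h^{2} - \sqrt{h} + 4 h$)
$m{\left(F \right)} = \frac{1}{45 - \sqrt{5}}$ ($m{\left(F \right)} = \frac{1}{5^{2} - \sqrt{5} + 4 \cdot 5} = \frac{1}{25 - \sqrt{5} + 20} = \frac{1}{45 - \sqrt{5}}$)
$m^{2}{\left(9 \right)} = \left(\frac{9}{404} + \frac{\sqrt{5}}{2020}\right)^{2}$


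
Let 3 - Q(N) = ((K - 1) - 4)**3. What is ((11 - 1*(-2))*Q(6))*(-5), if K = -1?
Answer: -14235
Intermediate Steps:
Q(N) = 219 (Q(N) = 3 - ((-1 - 1) - 4)**3 = 3 - (-2 - 4)**3 = 3 - 1*(-6)**3 = 3 - 1*(-216) = 3 + 216 = 219)
((11 - 1*(-2))*Q(6))*(-5) = ((11 - 1*(-2))*219)*(-5) = ((11 + 2)*219)*(-5) = (13*219)*(-5) = 2847*(-5) = -14235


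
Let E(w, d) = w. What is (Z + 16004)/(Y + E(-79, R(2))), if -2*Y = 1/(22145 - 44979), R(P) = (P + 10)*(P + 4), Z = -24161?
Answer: 372513876/3607771 ≈ 103.25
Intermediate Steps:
R(P) = (4 + P)*(10 + P) (R(P) = (10 + P)*(4 + P) = (4 + P)*(10 + P))
Y = 1/45668 (Y = -1/(2*(22145 - 44979)) = -1/2/(-22834) = -1/2*(-1/22834) = 1/45668 ≈ 2.1897e-5)
(Z + 16004)/(Y + E(-79, R(2))) = (-24161 + 16004)/(1/45668 - 79) = -8157/(-3607771/45668) = -8157*(-45668/3607771) = 372513876/3607771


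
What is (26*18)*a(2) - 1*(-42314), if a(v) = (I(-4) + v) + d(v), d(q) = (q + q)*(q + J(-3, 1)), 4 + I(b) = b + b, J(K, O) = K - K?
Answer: 41378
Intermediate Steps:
J(K, O) = 0
I(b) = -4 + 2*b (I(b) = -4 + (b + b) = -4 + 2*b)
d(q) = 2*q² (d(q) = (q + q)*(q + 0) = (2*q)*q = 2*q²)
a(v) = -12 + v + 2*v² (a(v) = ((-4 + 2*(-4)) + v) + 2*v² = ((-4 - 8) + v) + 2*v² = (-12 + v) + 2*v² = -12 + v + 2*v²)
(26*18)*a(2) - 1*(-42314) = (26*18)*(-12 + 2 + 2*2²) - 1*(-42314) = 468*(-12 + 2 + 2*4) + 42314 = 468*(-12 + 2 + 8) + 42314 = 468*(-2) + 42314 = -936 + 42314 = 41378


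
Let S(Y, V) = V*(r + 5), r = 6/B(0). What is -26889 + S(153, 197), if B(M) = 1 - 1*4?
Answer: -26298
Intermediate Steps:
B(M) = -3 (B(M) = 1 - 4 = -3)
r = -2 (r = 6/(-3) = 6*(-⅓) = -2)
S(Y, V) = 3*V (S(Y, V) = V*(-2 + 5) = V*3 = 3*V)
-26889 + S(153, 197) = -26889 + 3*197 = -26889 + 591 = -26298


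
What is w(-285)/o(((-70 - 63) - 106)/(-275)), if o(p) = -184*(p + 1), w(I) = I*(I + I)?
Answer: -22336875/47288 ≈ -472.36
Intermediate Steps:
w(I) = 2*I² (w(I) = I*(2*I) = 2*I²)
o(p) = -184 - 184*p (o(p) = -184*(1 + p) = -184 - 184*p)
w(-285)/o(((-70 - 63) - 106)/(-275)) = (2*(-285)²)/(-184 - 184*((-70 - 63) - 106)/(-275)) = (2*81225)/(-184 - 184*(-133 - 106)*(-1)/275) = 162450/(-184 - (-43976)*(-1)/275) = 162450/(-184 - 184*239/275) = 162450/(-184 - 43976/275) = 162450/(-94576/275) = 162450*(-275/94576) = -22336875/47288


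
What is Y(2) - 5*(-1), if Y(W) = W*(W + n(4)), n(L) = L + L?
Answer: 25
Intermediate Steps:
n(L) = 2*L
Y(W) = W*(8 + W) (Y(W) = W*(W + 2*4) = W*(W + 8) = W*(8 + W))
Y(2) - 5*(-1) = 2*(8 + 2) - 5*(-1) = 2*10 + 5 = 20 + 5 = 25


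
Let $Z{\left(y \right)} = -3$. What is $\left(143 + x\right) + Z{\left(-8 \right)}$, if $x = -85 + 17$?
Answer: $72$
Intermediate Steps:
$x = -68$
$\left(143 + x\right) + Z{\left(-8 \right)} = \left(143 - 68\right) - 3 = 75 - 3 = 72$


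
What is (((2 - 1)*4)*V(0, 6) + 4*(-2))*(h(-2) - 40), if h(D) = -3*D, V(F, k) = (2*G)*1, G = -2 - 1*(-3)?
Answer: 0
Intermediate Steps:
G = 1 (G = -2 + 3 = 1)
V(F, k) = 2 (V(F, k) = (2*1)*1 = 2*1 = 2)
(((2 - 1)*4)*V(0, 6) + 4*(-2))*(h(-2) - 40) = (((2 - 1)*4)*2 + 4*(-2))*(-3*(-2) - 40) = ((1*4)*2 - 8)*(6 - 40) = (4*2 - 8)*(-34) = (8 - 8)*(-34) = 0*(-34) = 0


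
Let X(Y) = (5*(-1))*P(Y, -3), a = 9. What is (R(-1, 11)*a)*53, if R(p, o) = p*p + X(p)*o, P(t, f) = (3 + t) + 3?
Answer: -130698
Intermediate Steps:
P(t, f) = 6 + t
X(Y) = -30 - 5*Y (X(Y) = (5*(-1))*(6 + Y) = -5*(6 + Y) = -30 - 5*Y)
R(p, o) = p**2 + o*(-30 - 5*p) (R(p, o) = p*p + (-30 - 5*p)*o = p**2 + o*(-30 - 5*p))
(R(-1, 11)*a)*53 = (((-1)**2 - 5*11*(6 - 1))*9)*53 = ((1 - 5*11*5)*9)*53 = ((1 - 275)*9)*53 = -274*9*53 = -2466*53 = -130698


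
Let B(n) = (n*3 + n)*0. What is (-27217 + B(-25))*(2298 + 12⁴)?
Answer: -626916378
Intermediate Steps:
B(n) = 0 (B(n) = (3*n + n)*0 = (4*n)*0 = 0)
(-27217 + B(-25))*(2298 + 12⁴) = (-27217 + 0)*(2298 + 12⁴) = -27217*(2298 + 20736) = -27217*23034 = -626916378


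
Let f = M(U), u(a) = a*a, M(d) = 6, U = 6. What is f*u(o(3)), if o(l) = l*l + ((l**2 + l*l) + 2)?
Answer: 5046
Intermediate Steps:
o(l) = 2 + 3*l**2 (o(l) = l**2 + ((l**2 + l**2) + 2) = l**2 + (2*l**2 + 2) = l**2 + (2 + 2*l**2) = 2 + 3*l**2)
u(a) = a**2
f = 6
f*u(o(3)) = 6*(2 + 3*3**2)**2 = 6*(2 + 3*9)**2 = 6*(2 + 27)**2 = 6*29**2 = 6*841 = 5046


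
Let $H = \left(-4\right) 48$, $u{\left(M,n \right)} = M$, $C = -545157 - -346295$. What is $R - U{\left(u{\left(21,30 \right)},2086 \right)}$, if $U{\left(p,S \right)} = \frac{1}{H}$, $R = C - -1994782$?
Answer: $\frac{344816641}{192} \approx 1.7959 \cdot 10^{6}$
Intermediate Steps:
$C = -198862$ ($C = -545157 + 346295 = -198862$)
$H = -192$
$R = 1795920$ ($R = -198862 - -1994782 = -198862 + 1994782 = 1795920$)
$U{\left(p,S \right)} = - \frac{1}{192}$ ($U{\left(p,S \right)} = \frac{1}{-192} = - \frac{1}{192}$)
$R - U{\left(u{\left(21,30 \right)},2086 \right)} = 1795920 - - \frac{1}{192} = 1795920 + \frac{1}{192} = \frac{344816641}{192}$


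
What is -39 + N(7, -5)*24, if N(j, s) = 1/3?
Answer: -31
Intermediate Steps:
N(j, s) = 1/3
-39 + N(7, -5)*24 = -39 + (1/3)*24 = -39 + 8 = -31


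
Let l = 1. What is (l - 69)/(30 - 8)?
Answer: -34/11 ≈ -3.0909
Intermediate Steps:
(l - 69)/(30 - 8) = (1 - 69)/(30 - 8) = -68/22 = -68*1/22 = -34/11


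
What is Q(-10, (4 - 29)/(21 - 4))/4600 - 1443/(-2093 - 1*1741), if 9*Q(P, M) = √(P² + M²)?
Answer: 481/1278 + √1181/140760 ≈ 0.37661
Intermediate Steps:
Q(P, M) = √(M² + P²)/9 (Q(P, M) = √(P² + M²)/9 = √(M² + P²)/9)
Q(-10, (4 - 29)/(21 - 4))/4600 - 1443/(-2093 - 1*1741) = (√(((4 - 29)/(21 - 4))² + (-10)²)/9)/4600 - 1443/(-2093 - 1*1741) = (√((-25/17)² + 100)/9)*(1/4600) - 1443/(-2093 - 1741) = (√((-25*1/17)² + 100)/9)*(1/4600) - 1443/(-3834) = (√((-25/17)² + 100)/9)*(1/4600) - 1443*(-1/3834) = (√(625/289 + 100)/9)*(1/4600) + 481/1278 = (√(29525/289)/9)*(1/4600) + 481/1278 = ((5*√1181/17)/9)*(1/4600) + 481/1278 = (5*√1181/153)*(1/4600) + 481/1278 = √1181/140760 + 481/1278 = 481/1278 + √1181/140760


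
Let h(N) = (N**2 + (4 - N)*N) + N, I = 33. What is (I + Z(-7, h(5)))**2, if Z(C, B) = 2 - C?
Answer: 1764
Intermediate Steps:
h(N) = N + N**2 + N*(4 - N) (h(N) = (N**2 + N*(4 - N)) + N = N + N**2 + N*(4 - N))
(I + Z(-7, h(5)))**2 = (33 + (2 - 1*(-7)))**2 = (33 + (2 + 7))**2 = (33 + 9)**2 = 42**2 = 1764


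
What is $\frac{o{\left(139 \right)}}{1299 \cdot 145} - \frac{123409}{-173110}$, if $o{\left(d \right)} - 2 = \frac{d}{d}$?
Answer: $\frac{309936287}{434748454} \approx 0.71291$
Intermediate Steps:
$o{\left(d \right)} = 3$ ($o{\left(d \right)} = 2 + \frac{d}{d} = 2 + 1 = 3$)
$\frac{o{\left(139 \right)}}{1299 \cdot 145} - \frac{123409}{-173110} = \frac{3}{1299 \cdot 145} - \frac{123409}{-173110} = \frac{3}{188355} - - \frac{123409}{173110} = 3 \cdot \frac{1}{188355} + \frac{123409}{173110} = \frac{1}{62785} + \frac{123409}{173110} = \frac{309936287}{434748454}$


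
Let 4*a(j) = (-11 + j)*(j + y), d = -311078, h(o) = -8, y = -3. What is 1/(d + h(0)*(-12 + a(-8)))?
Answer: -1/311400 ≈ -3.2113e-6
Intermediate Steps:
a(j) = (-11 + j)*(-3 + j)/4 (a(j) = ((-11 + j)*(j - 3))/4 = ((-11 + j)*(-3 + j))/4 = (-11 + j)*(-3 + j)/4)
1/(d + h(0)*(-12 + a(-8))) = 1/(-311078 - 8*(-12 + (33/4 - 7/2*(-8) + (¼)*(-8)²))) = 1/(-311078 - 8*(-12 + (33/4 + 28 + (¼)*64))) = 1/(-311078 - 8*(-12 + (33/4 + 28 + 16))) = 1/(-311078 - 8*(-12 + 209/4)) = 1/(-311078 - 8*161/4) = 1/(-311078 - 322) = 1/(-311400) = -1/311400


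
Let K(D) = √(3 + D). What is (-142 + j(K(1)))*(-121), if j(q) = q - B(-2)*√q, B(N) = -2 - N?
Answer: 16940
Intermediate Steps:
j(q) = q (j(q) = q - (-2 - 1*(-2))*√q = q - (-2 + 2)*√q = q - 0*√q = q - 1*0 = q + 0 = q)
(-142 + j(K(1)))*(-121) = (-142 + √(3 + 1))*(-121) = (-142 + √4)*(-121) = (-142 + 2)*(-121) = -140*(-121) = 16940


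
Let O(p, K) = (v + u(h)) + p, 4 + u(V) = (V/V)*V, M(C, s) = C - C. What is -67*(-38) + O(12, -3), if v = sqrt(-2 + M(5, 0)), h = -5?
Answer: 2549 + I*sqrt(2) ≈ 2549.0 + 1.4142*I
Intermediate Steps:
M(C, s) = 0
u(V) = -4 + V (u(V) = -4 + (V/V)*V = -4 + 1*V = -4 + V)
v = I*sqrt(2) (v = sqrt(-2 + 0) = sqrt(-2) = I*sqrt(2) ≈ 1.4142*I)
O(p, K) = -9 + p + I*sqrt(2) (O(p, K) = (I*sqrt(2) + (-4 - 5)) + p = (I*sqrt(2) - 9) + p = (-9 + I*sqrt(2)) + p = -9 + p + I*sqrt(2))
-67*(-38) + O(12, -3) = -67*(-38) + (-9 + 12 + I*sqrt(2)) = 2546 + (3 + I*sqrt(2)) = 2549 + I*sqrt(2)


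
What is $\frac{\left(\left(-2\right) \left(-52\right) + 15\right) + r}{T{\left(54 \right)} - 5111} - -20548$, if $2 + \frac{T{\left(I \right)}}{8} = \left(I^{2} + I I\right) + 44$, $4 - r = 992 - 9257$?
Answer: $\frac{860579176}{41881} \approx 20548.0$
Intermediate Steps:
$r = 8269$ ($r = 4 - \left(992 - 9257\right) = 4 - -8265 = 4 + 8265 = 8269$)
$T{\left(I \right)} = 336 + 16 I^{2}$ ($T{\left(I \right)} = -16 + 8 \left(\left(I^{2} + I I\right) + 44\right) = -16 + 8 \left(\left(I^{2} + I^{2}\right) + 44\right) = -16 + 8 \left(2 I^{2} + 44\right) = -16 + 8 \left(44 + 2 I^{2}\right) = -16 + \left(352 + 16 I^{2}\right) = 336 + 16 I^{2}$)
$\frac{\left(\left(-2\right) \left(-52\right) + 15\right) + r}{T{\left(54 \right)} - 5111} - -20548 = \frac{\left(\left(-2\right) \left(-52\right) + 15\right) + 8269}{\left(336 + 16 \cdot 54^{2}\right) - 5111} - -20548 = \frac{\left(104 + 15\right) + 8269}{\left(336 + 16 \cdot 2916\right) - 5111} + 20548 = \frac{119 + 8269}{\left(336 + 46656\right) - 5111} + 20548 = \frac{8388}{46992 - 5111} + 20548 = \frac{8388}{41881} + 20548 = \frac{860579176}{41881}$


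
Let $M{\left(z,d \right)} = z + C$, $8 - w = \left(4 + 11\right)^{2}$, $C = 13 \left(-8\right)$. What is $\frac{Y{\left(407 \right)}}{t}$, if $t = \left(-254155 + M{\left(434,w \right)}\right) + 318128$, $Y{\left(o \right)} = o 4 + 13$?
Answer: $\frac{1641}{64303} \approx 0.02552$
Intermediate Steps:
$C = -104$
$Y{\left(o \right)} = 13 + 4 o$ ($Y{\left(o \right)} = 4 o + 13 = 13 + 4 o$)
$w = -217$ ($w = 8 - \left(4 + 11\right)^{2} = 8 - 15^{2} = 8 - 225 = -217$)
$M{\left(z,d \right)} = -104 + z$ ($M{\left(z,d \right)} = z - 104 = -104 + z$)
$t = 64303$ ($t = \left(-254155 + \left(-104 + 434\right)\right) + 318128 = \left(-254155 + 330\right) + 318128 = -253825 + 318128 = 64303$)
$\frac{Y{\left(407 \right)}}{t} = \frac{13 + 4 \cdot 407}{64303} = \left(13 + 1628\right) \frac{1}{64303} = 1641 \cdot \frac{1}{64303} = \frac{1641}{64303}$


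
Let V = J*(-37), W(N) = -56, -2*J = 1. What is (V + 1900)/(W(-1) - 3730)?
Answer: -1279/2524 ≈ -0.50673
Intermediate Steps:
J = -1/2 (J = -1/2*1 = -1/2 ≈ -0.50000)
V = 37/2 (V = -1/2*(-37) = 37/2 ≈ 18.500)
(V + 1900)/(W(-1) - 3730) = (37/2 + 1900)/(-56 - 3730) = (3837/2)/(-3786) = (3837/2)*(-1/3786) = -1279/2524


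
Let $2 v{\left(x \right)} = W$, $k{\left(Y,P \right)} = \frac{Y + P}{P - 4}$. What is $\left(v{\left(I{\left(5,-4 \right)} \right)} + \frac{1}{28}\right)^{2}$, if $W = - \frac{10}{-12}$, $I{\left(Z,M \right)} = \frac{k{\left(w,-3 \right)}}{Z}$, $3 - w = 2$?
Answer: $\frac{361}{1764} \approx 0.20465$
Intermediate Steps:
$w = 1$ ($w = 3 - 2 = 1$)
$k{\left(Y,P \right)} = \frac{P + Y}{-4 + P}$
$I{\left(Z,M \right)} = \frac{2}{7 Z}$ ($I{\left(Z,M \right)} = \frac{\frac{1}{-4 - 3} \left(-3 + 1\right)}{Z} = \frac{\frac{1}{-7} \left(-2\right)}{Z} = \frac{\left(- \frac{1}{7}\right) \left(-2\right)}{Z} = \frac{2}{7 Z}$)
$W = \frac{5}{6}$ ($W = \left(-10\right) \left(- \frac{1}{12}\right) = \frac{5}{6} \approx 0.83333$)
$v{\left(x \right)} = \frac{5}{12}$ ($v{\left(x \right)} = \frac{1}{2} \cdot \frac{5}{6} = \frac{5}{12}$)
$\left(v{\left(I{\left(5,-4 \right)} \right)} + \frac{1}{28}\right)^{2} = \left(\frac{5}{12} + \frac{1}{28}\right)^{2} = \left(\frac{19}{42}\right)^{2} = \frac{361}{1764}$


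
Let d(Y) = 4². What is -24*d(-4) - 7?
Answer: -391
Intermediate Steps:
d(Y) = 16
-24*d(-4) - 7 = -24*16 - 7 = -384 - 7 = -391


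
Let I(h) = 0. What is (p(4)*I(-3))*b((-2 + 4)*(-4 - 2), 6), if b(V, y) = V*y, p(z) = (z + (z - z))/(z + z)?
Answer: 0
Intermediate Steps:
p(z) = ½ (p(z) = (z + 0)/((2*z)) = z*(1/(2*z)) = ½)
(p(4)*I(-3))*b((-2 + 4)*(-4 - 2), 6) = ((½)*0)*(((-2 + 4)*(-4 - 2))*6) = 0*((2*(-6))*6) = 0*(-12*6) = 0*(-72) = 0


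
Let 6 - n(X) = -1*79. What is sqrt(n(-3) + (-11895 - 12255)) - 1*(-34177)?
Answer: 34177 + I*sqrt(24065) ≈ 34177.0 + 155.13*I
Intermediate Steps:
n(X) = 85 (n(X) = 6 - (-1)*79 = 6 - 1*(-79) = 6 + 79 = 85)
sqrt(n(-3) + (-11895 - 12255)) - 1*(-34177) = sqrt(85 + (-11895 - 12255)) - 1*(-34177) = sqrt(85 - 24150) + 34177 = sqrt(-24065) + 34177 = I*sqrt(24065) + 34177 = 34177 + I*sqrt(24065)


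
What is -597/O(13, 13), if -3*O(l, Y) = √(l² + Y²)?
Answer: 1791*√2/26 ≈ 97.418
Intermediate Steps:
O(l, Y) = -√(Y² + l²)/3 (O(l, Y) = -√(l² + Y²)/3 = -√(Y² + l²)/3)
-597/O(13, 13) = -597*(-3/√(13² + 13²)) = -597*(-3/√(169 + 169)) = -597*(-3*√2/26) = -(-1791)*√2/26 = 1791*√2/26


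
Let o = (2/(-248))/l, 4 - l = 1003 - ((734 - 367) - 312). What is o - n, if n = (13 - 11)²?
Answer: -468223/117056 ≈ -4.0000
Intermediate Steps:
l = -944 (l = 4 - (1003 - ((734 - 367) - 312)) = 4 - (1003 - (367 - 312)) = 4 - (1003 - 1*55) = 4 - (1003 - 55) = 4 - 1*948 = 4 - 948 = -944)
n = 4 (n = 2² = 4)
o = 1/117056 (o = (2/(-248))/(-944) = (2*(-1/248))*(-1/944) = -1/124*(-1/944) = 1/117056 ≈ 8.5429e-6)
o - n = 1/117056 - 1*4 = 1/117056 - 4 = -468223/117056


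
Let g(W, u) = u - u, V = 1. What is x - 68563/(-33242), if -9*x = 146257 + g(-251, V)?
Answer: -441932557/27198 ≈ -16249.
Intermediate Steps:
g(W, u) = 0
x = -146257/9 (x = -(146257 + 0)/9 = -⅑*146257 = -146257/9 ≈ -16251.)
x - 68563/(-33242) = -146257/9 - 68563/(-33242) = -146257/9 - 68563*(-1)/33242 = -146257/9 - 1*(-6233/3022) = -146257/9 + 6233/3022 = -441932557/27198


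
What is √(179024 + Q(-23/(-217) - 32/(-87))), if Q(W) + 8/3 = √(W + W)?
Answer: √(63806182294008 + 18879*√337745310)/18879 ≈ 423.11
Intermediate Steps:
Q(W) = -8/3 + √2*√W (Q(W) = -8/3 + √(W + W) = -8/3 + √(2*W) = -8/3 + √2*√W)
√(179024 + Q(-23/(-217) - 32/(-87))) = √(179024 + (-8/3 + √2*√(-23/(-217) - 32/(-87)))) = √(179024 + (-8/3 + √2*√(-23*(-1/217) - 32*(-1/87)))) = √(179024 + (-8/3 + √2*√(23/217 + 32/87))) = √(179024 + (-8/3 + √2*√(8945/18879))) = √(179024 + (-8/3 + √2*(√168872655/18879))) = √(179024 + (-8/3 + √337745310/18879)) = √(537064/3 + √337745310/18879)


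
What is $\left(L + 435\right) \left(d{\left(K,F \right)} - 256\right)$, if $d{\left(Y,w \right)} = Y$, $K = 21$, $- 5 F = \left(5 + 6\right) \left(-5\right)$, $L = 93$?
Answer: $-124080$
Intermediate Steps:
$F = 11$ ($F = - \frac{\left(5 + 6\right) \left(-5\right)}{5} = - \frac{11 \left(-5\right)}{5} = \left(- \frac{1}{5}\right) \left(-55\right) = 11$)
$\left(L + 435\right) \left(d{\left(K,F \right)} - 256\right) = \left(93 + 435\right) \left(21 - 256\right) = 528 \left(-235\right) = -124080$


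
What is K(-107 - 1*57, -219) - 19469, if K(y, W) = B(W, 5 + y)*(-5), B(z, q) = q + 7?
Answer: -18709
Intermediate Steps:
B(z, q) = 7 + q
K(y, W) = -60 - 5*y (K(y, W) = (7 + (5 + y))*(-5) = (12 + y)*(-5) = -60 - 5*y)
K(-107 - 1*57, -219) - 19469 = (-60 - 5*(-107 - 1*57)) - 19469 = (-60 - 5*(-107 - 57)) - 19469 = (-60 - 5*(-164)) - 19469 = (-60 + 820) - 19469 = 760 - 19469 = -18709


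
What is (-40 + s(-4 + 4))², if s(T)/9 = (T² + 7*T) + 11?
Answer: 3481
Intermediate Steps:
s(T) = 99 + 9*T² + 63*T (s(T) = 9*((T² + 7*T) + 11) = 9*(11 + T² + 7*T) = 99 + 9*T² + 63*T)
(-40 + s(-4 + 4))² = (-40 + (99 + 9*(-4 + 4)² + 63*(-4 + 4)))² = (-40 + (99 + 9*0² + 63*0))² = (-40 + (99 + 9*0 + 0))² = (-40 + (99 + 0 + 0))² = (-40 + 99)² = 59² = 3481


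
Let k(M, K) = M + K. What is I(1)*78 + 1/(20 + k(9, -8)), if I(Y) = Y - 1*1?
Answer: 1/21 ≈ 0.047619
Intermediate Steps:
k(M, K) = K + M
I(Y) = -1 + Y (I(Y) = Y - 1 = -1 + Y)
I(1)*78 + 1/(20 + k(9, -8)) = (-1 + 1)*78 + 1/(20 + (-8 + 9)) = 0*78 + 1/(20 + 1) = 0 + 1/21 = 1/21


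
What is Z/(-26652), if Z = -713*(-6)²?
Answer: 2139/2221 ≈ 0.96308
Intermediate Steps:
Z = -25668 (Z = -713*36 = -25668)
Z/(-26652) = -25668/(-26652) = -25668*(-1/26652) = 2139/2221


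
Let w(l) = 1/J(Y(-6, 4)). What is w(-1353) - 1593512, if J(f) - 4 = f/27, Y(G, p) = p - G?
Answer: -188034389/118 ≈ -1.5935e+6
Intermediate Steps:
J(f) = 4 + f/27
w(l) = 27/118 (w(l) = 1/(4 + (4 - 1*(-6))/27) = 1/(4 + (4 + 6)/27) = 1/(4 + (1/27)*10) = 1/(4 + 10/27) = 1/(118/27) = 27/118)
w(-1353) - 1593512 = 27/118 - 1593512 = -188034389/118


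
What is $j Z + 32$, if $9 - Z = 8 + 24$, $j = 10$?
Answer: $-198$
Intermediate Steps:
$Z = -23$ ($Z = 9 - \left(8 + 24\right) = 9 - 32 = -23$)
$j Z + 32 = 10 \left(-23\right) + 32 = -230 + 32 = -198$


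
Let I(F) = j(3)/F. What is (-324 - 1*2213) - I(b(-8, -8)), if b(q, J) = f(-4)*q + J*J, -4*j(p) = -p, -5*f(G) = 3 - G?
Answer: -3815663/1504 ≈ -2537.0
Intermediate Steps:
f(G) = -⅗ + G/5 (f(G) = -(3 - G)/5 = -⅗ + G/5)
j(p) = p/4 (j(p) = -(-1)*p/4 = p/4)
b(q, J) = J² - 7*q/5 (b(q, J) = (-⅗ + (⅕)*(-4))*q + J*J = (-⅗ - ⅘)*q + J² = -7*q/5 + J² = J² - 7*q/5)
I(F) = 3/(4*F) (I(F) = ((¼)*3)/F = 3/(4*F))
(-324 - 1*2213) - I(b(-8, -8)) = (-324 - 1*2213) - 3/(4*((-8)² - 7/5*(-8))) = (-324 - 2213) - 3/(4*(64 + 56/5)) = -2537 - 3/(4*376/5) = -2537 - 3*5/(4*376) = -2537 - 1*15/1504 = -2537 - 15/1504 = -3815663/1504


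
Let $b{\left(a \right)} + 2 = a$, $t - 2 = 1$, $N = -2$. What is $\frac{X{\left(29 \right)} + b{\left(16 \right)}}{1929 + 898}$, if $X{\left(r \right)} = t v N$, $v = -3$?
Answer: $\frac{32}{2827} \approx 0.011319$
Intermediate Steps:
$t = 3$ ($t = 2 + 1 = 3$)
$b{\left(a \right)} = -2 + a$
$X{\left(r \right)} = 18$ ($X{\left(r \right)} = 3 \left(-3\right) \left(-2\right) = \left(-9\right) \left(-2\right) = 18$)
$\frac{X{\left(29 \right)} + b{\left(16 \right)}}{1929 + 898} = \frac{18 + \left(-2 + 16\right)}{1929 + 898} = \frac{18 + 14}{2827} = 32 \cdot \frac{1}{2827} = \frac{32}{2827}$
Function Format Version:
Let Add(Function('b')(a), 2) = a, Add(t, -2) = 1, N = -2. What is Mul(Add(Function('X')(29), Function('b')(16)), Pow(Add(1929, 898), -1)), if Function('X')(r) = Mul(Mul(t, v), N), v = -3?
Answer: Rational(32, 2827) ≈ 0.011319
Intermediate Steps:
t = 3 (t = Add(2, 1) = 3)
Function('b')(a) = Add(-2, a)
Function('X')(r) = 18 (Function('X')(r) = Mul(Mul(3, -3), -2) = Mul(-9, -2) = 18)
Mul(Add(Function('X')(29), Function('b')(16)), Pow(Add(1929, 898), -1)) = Mul(Add(18, Add(-2, 16)), Pow(Add(1929, 898), -1)) = Mul(Add(18, 14), Pow(2827, -1)) = Mul(32, Rational(1, 2827)) = Rational(32, 2827)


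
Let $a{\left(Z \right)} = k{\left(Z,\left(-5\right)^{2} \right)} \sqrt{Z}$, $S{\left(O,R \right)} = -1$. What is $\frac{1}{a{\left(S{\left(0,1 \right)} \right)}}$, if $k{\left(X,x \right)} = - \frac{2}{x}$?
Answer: $\frac{25 i}{2} \approx 12.5 i$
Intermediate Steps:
$a{\left(Z \right)} = - \frac{2 \sqrt{Z}}{25}$ ($a{\left(Z \right)} = - \frac{2}{\left(-5\right)^{2}} \sqrt{Z} = - \frac{2}{25} \sqrt{Z} = \left(-2\right) \frac{1}{25} \sqrt{Z} = - \frac{2 \sqrt{Z}}{25}$)
$\frac{1}{a{\left(S{\left(0,1 \right)} \right)}} = \frac{1}{\left(- \frac{2}{25}\right) \sqrt{-1}} = \frac{1}{\left(- \frac{2}{25}\right) i} = \frac{25 i}{2}$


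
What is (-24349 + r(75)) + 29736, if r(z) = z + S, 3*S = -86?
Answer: 16300/3 ≈ 5433.3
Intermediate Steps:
S = -86/3 (S = (⅓)*(-86) = -86/3 ≈ -28.667)
r(z) = -86/3 + z (r(z) = z - 86/3 = -86/3 + z)
(-24349 + r(75)) + 29736 = (-24349 + (-86/3 + 75)) + 29736 = (-24349 + 139/3) + 29736 = -72908/3 + 29736 = 16300/3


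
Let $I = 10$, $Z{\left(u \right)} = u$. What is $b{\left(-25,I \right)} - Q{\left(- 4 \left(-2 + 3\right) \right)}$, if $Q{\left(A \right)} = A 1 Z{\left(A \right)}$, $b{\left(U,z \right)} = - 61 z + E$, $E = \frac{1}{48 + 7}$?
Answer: $- \frac{34429}{55} \approx -625.98$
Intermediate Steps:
$E = \frac{1}{55} \approx 0.018182$
$b{\left(U,z \right)} = \frac{1}{55} - 61 z$ ($b{\left(U,z \right)} = - 61 z + \frac{1}{55} = \frac{1}{55} - 61 z$)
$Q{\left(A \right)} = A^{2}$ ($Q{\left(A \right)} = A 1 A = A A = A^{2}$)
$b{\left(-25,I \right)} - Q{\left(- 4 \left(-2 + 3\right) \right)} = \left(\frac{1}{55} - 610\right) - \left(- 4 \left(-2 + 3\right)\right)^{2} = \left(\frac{1}{55} - 610\right) - \left(\left(-4\right) 1\right)^{2} = - \frac{33549}{55} - \left(-4\right)^{2} = - \frac{33549}{55} - 16 = - \frac{34429}{55}$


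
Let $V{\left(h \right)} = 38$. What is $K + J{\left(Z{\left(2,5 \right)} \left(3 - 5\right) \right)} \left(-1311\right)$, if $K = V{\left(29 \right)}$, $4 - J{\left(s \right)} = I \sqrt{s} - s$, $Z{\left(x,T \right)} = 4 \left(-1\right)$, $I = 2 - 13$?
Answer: $-15694 - 28842 \sqrt{2} \approx -56483.0$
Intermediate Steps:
$I = -11$
$Z{\left(x,T \right)} = -4$
$J{\left(s \right)} = 4 + s + 11 \sqrt{s}$ ($J{\left(s \right)} = 4 - \left(- 11 \sqrt{s} - s\right) = 4 - \left(- s - 11 \sqrt{s}\right) = 4 + \left(s + 11 \sqrt{s}\right) = 4 + s + 11 \sqrt{s}$)
$K = 38$
$K + J{\left(Z{\left(2,5 \right)} \left(3 - 5\right) \right)} \left(-1311\right) = 38 + \left(4 - 4 \left(3 - 5\right) + 11 \sqrt{- 4 \left(3 - 5\right)}\right) \left(-1311\right) = 38 + \left(4 - -8 + 11 \sqrt{\left(-4\right) \left(-2\right)}\right) \left(-1311\right) = 38 + \left(4 + 8 + 11 \sqrt{8}\right) \left(-1311\right) = 38 + \left(4 + 8 + 11 \cdot 2 \sqrt{2}\right) \left(-1311\right) = 38 + \left(4 + 8 + 22 \sqrt{2}\right) \left(-1311\right) = 38 + \left(12 + 22 \sqrt{2}\right) \left(-1311\right) = 38 - \left(15732 + 28842 \sqrt{2}\right) = -15694 - 28842 \sqrt{2}$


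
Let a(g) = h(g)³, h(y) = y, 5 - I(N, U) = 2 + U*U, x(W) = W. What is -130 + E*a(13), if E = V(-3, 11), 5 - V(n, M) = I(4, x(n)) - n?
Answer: 17446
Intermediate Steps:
I(N, U) = 3 - U² (I(N, U) = 5 - (2 + U*U) = 5 - (2 + U²) = 5 + (-2 - U²) = 3 - U²)
V(n, M) = 2 + n + n² (V(n, M) = 5 - ((3 - n²) - n) = 5 - (3 - n - n²) = 5 + (-3 + n + n²) = 2 + n + n²)
a(g) = g³
E = 8 (E = 2 - 3 + (-3)² = 2 - 3 + 9 = 8)
-130 + E*a(13) = -130 + 8*13³ = -130 + 8*2197 = -130 + 17576 = 17446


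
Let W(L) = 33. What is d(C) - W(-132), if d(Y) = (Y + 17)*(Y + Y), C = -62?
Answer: 5547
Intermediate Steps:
d(Y) = 2*Y*(17 + Y) (d(Y) = (17 + Y)*(2*Y) = 2*Y*(17 + Y))
d(C) - W(-132) = 2*(-62)*(17 - 62) - 1*33 = 2*(-62)*(-45) - 33 = 5580 - 33 = 5547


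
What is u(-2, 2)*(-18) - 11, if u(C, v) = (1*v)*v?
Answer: -83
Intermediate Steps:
u(C, v) = v² (u(C, v) = v*v = v²)
u(-2, 2)*(-18) - 11 = 2²*(-18) - 11 = 4*(-18) - 11 = -72 - 11 = -83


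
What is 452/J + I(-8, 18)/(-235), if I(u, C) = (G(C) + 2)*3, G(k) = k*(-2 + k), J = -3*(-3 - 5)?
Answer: 4267/282 ≈ 15.131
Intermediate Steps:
J = 24 (J = -3*(-8) = 24)
I(u, C) = 6 + 3*C*(-2 + C) (I(u, C) = (C*(-2 + C) + 2)*3 = (2 + C*(-2 + C))*3 = 6 + 3*C*(-2 + C))
452/J + I(-8, 18)/(-235) = 452/24 + (6 + 3*18*(-2 + 18))/(-235) = 452*(1/24) + (6 + 3*18*16)*(-1/235) = 113/6 + (6 + 864)*(-1/235) = 113/6 + 870*(-1/235) = 113/6 - 174/47 = 4267/282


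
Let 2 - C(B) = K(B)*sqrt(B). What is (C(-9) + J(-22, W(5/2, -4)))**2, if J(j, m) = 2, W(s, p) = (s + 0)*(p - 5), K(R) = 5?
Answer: (4 - 15*I)**2 ≈ -209.0 - 120.0*I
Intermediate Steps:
W(s, p) = s*(-5 + p)
C(B) = 2 - 5*sqrt(B)
(C(-9) + J(-22, W(5/2, -4)))**2 = ((2 - 15*I) + 2)**2 = (4 - 15*I)**2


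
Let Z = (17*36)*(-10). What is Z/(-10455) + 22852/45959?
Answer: 2039948/1884319 ≈ 1.0826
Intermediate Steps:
Z = -6120 (Z = 612*(-10) = -6120)
Z/(-10455) + 22852/45959 = -6120/(-10455) + 22852/45959 = -6120*(-1/10455) + 22852*(1/45959) = 24/41 + 22852/45959 = 2039948/1884319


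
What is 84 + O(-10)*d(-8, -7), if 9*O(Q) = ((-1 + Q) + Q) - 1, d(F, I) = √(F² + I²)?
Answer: 84 - 22*√113/9 ≈ 58.015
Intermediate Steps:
O(Q) = -2/9 + 2*Q/9 (O(Q) = (((-1 + Q) + Q) - 1)/9 = ((-1 + 2*Q) - 1)/9 = (-2 + 2*Q)/9 = -2/9 + 2*Q/9)
84 + O(-10)*d(-8, -7) = 84 + (-2/9 + (2/9)*(-10))*√((-8)² + (-7)²) = 84 + (-2/9 - 20/9)*√(64 + 49) = 84 - 22*√113/9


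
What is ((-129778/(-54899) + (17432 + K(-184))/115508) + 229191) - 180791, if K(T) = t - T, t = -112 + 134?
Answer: 153466802699293/3170636846 ≈ 48403.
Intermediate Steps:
t = 22
K(T) = 22 - T
((-129778/(-54899) + (17432 + K(-184))/115508) + 229191) - 180791 = ((-129778/(-54899) + (17432 + (22 - 1*(-184)))/115508) + 229191) - 180791 = ((-129778*(-1/54899) + (17432 + (22 + 184))*(1/115508)) + 229191) - 180791 = ((129778/54899 + (17432 + 206)*(1/115508)) + 229191) - 180791 = ((129778/54899 + 17638*(1/115508)) + 229191) - 180791 = ((129778/54899 + 8819/57754) + 229191) - 180791 = (7979352893/3170636846 + 229191) - 180791 = 726689408724479/3170636846 - 180791 = 153466802699293/3170636846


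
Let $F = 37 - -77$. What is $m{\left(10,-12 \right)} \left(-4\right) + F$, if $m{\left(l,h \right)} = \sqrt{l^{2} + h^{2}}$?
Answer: $114 - 8 \sqrt{61} \approx 51.518$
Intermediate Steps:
$F = 114$ ($F = 37 + 77 = 114$)
$m{\left(l,h \right)} = \sqrt{h^{2} + l^{2}}$
$m{\left(10,-12 \right)} \left(-4\right) + F = \sqrt{\left(-12\right)^{2} + 10^{2}} \left(-4\right) + 114 = \sqrt{144 + 100} \left(-4\right) + 114 = \sqrt{244} \left(-4\right) + 114 = 2 \sqrt{61} \left(-4\right) + 114 = - 8 \sqrt{61} + 114 = 114 - 8 \sqrt{61}$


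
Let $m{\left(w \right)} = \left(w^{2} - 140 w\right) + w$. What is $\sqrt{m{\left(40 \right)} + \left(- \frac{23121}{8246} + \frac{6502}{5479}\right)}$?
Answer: $\frac{i \sqrt{165031060113262862}}{6454262} \approx 62.941 i$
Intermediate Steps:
$m{\left(w \right)} = w^{2} - 139 w$
$\sqrt{m{\left(40 \right)} + \left(- \frac{23121}{8246} + \frac{6502}{5479}\right)} = \sqrt{40 \left(-139 + 40\right) + \left(- \frac{23121}{8246} + \frac{6502}{5479}\right)} = \sqrt{40 \left(-99\right) + \left(\left(-23121\right) \frac{1}{8246} + 6502 \cdot \frac{1}{5479}\right)} = \sqrt{-3960 + \left(- \frac{3303}{1178} + \frac{6502}{5479}\right)} = \sqrt{-3960 - \frac{10437781}{6454262}} = \sqrt{- \frac{25569315301}{6454262}} = \frac{i \sqrt{165031060113262862}}{6454262}$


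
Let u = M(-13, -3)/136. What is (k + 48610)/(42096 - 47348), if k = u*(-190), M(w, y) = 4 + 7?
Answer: -3304435/357136 ≈ -9.2526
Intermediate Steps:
M(w, y) = 11
u = 11/136 ≈ 0.080882
k = -1045/68 (k = (11/136)*(-190) = -1045/68 ≈ -15.368)
(k + 48610)/(42096 - 47348) = (-1045/68 + 48610)/(42096 - 47348) = (3304435/68)/(-5252) = (3304435/68)*(-1/5252) = -3304435/357136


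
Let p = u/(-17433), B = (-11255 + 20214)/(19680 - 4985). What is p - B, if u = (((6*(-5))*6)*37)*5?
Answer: 37017917/28464215 ≈ 1.3005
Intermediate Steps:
B = 8959/14695 ≈ 0.60966
u = -33300 (u = (-30*6*37)*5 = -180*37*5 = -6660*5 = -33300)
p = 3700/1937 (p = -33300/(-17433) = -33300*(-1/17433) = 3700/1937 ≈ 1.9102)
p - B = 3700/1937 - 1*8959/14695 = 3700/1937 - 8959/14695 = 37017917/28464215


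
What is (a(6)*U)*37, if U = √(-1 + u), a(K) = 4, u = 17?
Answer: 592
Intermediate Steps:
U = 4 (U = √(-1 + 17) = √16 = 4)
(a(6)*U)*37 = (4*4)*37 = 16*37 = 592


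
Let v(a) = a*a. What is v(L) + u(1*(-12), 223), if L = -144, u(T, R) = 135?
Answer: 20871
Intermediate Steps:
v(a) = a**2
v(L) + u(1*(-12), 223) = (-144)**2 + 135 = 20736 + 135 = 20871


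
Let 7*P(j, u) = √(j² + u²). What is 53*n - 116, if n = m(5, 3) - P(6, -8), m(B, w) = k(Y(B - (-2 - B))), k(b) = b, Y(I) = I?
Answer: 3110/7 ≈ 444.29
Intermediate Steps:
P(j, u) = √(j² + u²)/7
m(B, w) = 2 + 2*B (m(B, w) = B - (-2 - B) = B + (2 + B) = 2 + 2*B)
n = 74/7 (n = (2 + 2*5) - √(6² + (-8)²)/7 = (2 + 10) - √(36 + 64)/7 = 12 - √100/7 = 12 - 10/7 = 74/7 ≈ 10.571)
53*n - 116 = 53*(74/7) - 116 = 3922/7 - 116 = 3110/7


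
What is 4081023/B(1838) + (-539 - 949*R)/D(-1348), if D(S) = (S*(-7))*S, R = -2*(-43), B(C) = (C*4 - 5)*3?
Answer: 5767923695113/31150613872 ≈ 185.16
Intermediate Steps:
B(C) = -15 + 12*C (B(C) = (4*C - 5)*3 = (-5 + 4*C)*3 = -15 + 12*C)
R = 86
D(S) = -7*S² (D(S) = (-7*S)*S = -7*S²)
4081023/B(1838) + (-539 - 949*R)/D(-1348) = 4081023/(-15 + 12*1838) + (-539 - 949*86)/((-7*(-1348)²)) = 4081023/(-15 + 22056) + (-539 - 81614)/((-7*1817104)) = 4081023/22041 - 82153/(-12719728) = 4081023*(1/22041) - 82153*(-1/12719728) = 453447/2449 + 82153/12719728 = 5767923695113/31150613872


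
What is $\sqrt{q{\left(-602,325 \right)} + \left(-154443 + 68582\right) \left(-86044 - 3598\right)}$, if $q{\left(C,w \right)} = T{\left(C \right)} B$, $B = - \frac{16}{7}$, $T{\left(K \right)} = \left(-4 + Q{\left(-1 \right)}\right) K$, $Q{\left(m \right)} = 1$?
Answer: $\sqrt{7696747634} \approx 87731.0$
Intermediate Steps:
$T{\left(K \right)} = - 3 K$ ($T{\left(K \right)} = \left(-4 + 1\right) K = - 3 K$)
$B = - \frac{16}{7}$ ($B = \left(-16\right) \frac{1}{7} = - \frac{16}{7} \approx -2.2857$)
$q{\left(C,w \right)} = \frac{48 C}{7}$ ($q{\left(C,w \right)} = - 3 C \left(- \frac{16}{7}\right) = \frac{48 C}{7}$)
$\sqrt{q{\left(-602,325 \right)} + \left(-154443 + 68582\right) \left(-86044 - 3598\right)} = \sqrt{\frac{48}{7} \left(-602\right) + \left(-154443 + 68582\right) \left(-86044 - 3598\right)} = \sqrt{-4128 - -7696751762} = \sqrt{-4128 + 7696751762} = \sqrt{7696747634}$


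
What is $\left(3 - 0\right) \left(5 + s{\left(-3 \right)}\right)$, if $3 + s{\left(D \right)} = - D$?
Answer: $15$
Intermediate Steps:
$s{\left(D \right)} = -3 - D$
$\left(3 - 0\right) \left(5 + s{\left(-3 \right)}\right) = \left(3 - 0\right) \left(5 - 0\right) = \left(3 + 0\right) \left(5 + \left(-3 + 3\right)\right) = 3 \left(5 + 0\right) = 3 \cdot 5 = 15$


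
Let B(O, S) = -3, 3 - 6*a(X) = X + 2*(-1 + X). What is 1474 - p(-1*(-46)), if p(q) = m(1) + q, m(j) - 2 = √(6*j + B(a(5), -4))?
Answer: 1426 - √3 ≈ 1424.3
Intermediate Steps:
a(X) = ⅚ - X/2 (a(X) = ½ - (X + 2*(-1 + X))/6 = ½ - (X + (-2 + 2*X))/6 = ½ - (-2 + 3*X)/6 = ½ + (⅓ - X/2) = ⅚ - X/2)
m(j) = 2 + √(-3 + 6*j) (m(j) = 2 + √(6*j - 3) = 2 + √(-3 + 6*j))
p(q) = 2 + q + √3 (p(q) = (2 + √(-3 + 6*1)) + q = (2 + √(-3 + 6)) + q = (2 + √3) + q = 2 + q + √3)
1474 - p(-1*(-46)) = 1474 - (2 - 1*(-46) + √3) = 1474 - (2 + 46 + √3) = 1474 - (48 + √3) = 1474 + (-48 - √3) = 1426 - √3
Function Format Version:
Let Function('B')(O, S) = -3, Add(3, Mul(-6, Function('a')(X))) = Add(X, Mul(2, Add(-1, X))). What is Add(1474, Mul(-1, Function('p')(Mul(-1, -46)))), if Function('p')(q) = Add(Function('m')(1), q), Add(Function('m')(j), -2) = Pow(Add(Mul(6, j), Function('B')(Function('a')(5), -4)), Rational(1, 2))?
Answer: Add(1426, Mul(-1, Pow(3, Rational(1, 2)))) ≈ 1424.3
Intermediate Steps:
Function('a')(X) = Add(Rational(5, 6), Mul(Rational(-1, 2), X)) (Function('a')(X) = Add(Rational(1, 2), Mul(Rational(-1, 6), Add(X, Mul(2, Add(-1, X))))) = Add(Rational(1, 2), Mul(Rational(-1, 6), Add(X, Add(-2, Mul(2, X))))) = Add(Rational(1, 2), Mul(Rational(-1, 6), Add(-2, Mul(3, X)))) = Add(Rational(1, 2), Add(Rational(1, 3), Mul(Rational(-1, 2), X))) = Add(Rational(5, 6), Mul(Rational(-1, 2), X)))
Function('m')(j) = Add(2, Pow(Add(-3, Mul(6, j)), Rational(1, 2))) (Function('m')(j) = Add(2, Pow(Add(Mul(6, j), -3), Rational(1, 2))) = Add(2, Pow(Add(-3, Mul(6, j)), Rational(1, 2))))
Function('p')(q) = Add(2, q, Pow(3, Rational(1, 2))) (Function('p')(q) = Add(Add(2, Pow(Add(-3, Mul(6, 1)), Rational(1, 2))), q) = Add(Add(2, Pow(Add(-3, 6), Rational(1, 2))), q) = Add(Add(2, Pow(3, Rational(1, 2))), q) = Add(2, q, Pow(3, Rational(1, 2))))
Add(1474, Mul(-1, Function('p')(Mul(-1, -46)))) = Add(1474, Mul(-1, Add(2, Mul(-1, -46), Pow(3, Rational(1, 2))))) = Add(1474, Mul(-1, Add(2, 46, Pow(3, Rational(1, 2))))) = Add(1474, Mul(-1, Add(48, Pow(3, Rational(1, 2))))) = Add(1474, Add(-48, Mul(-1, Pow(3, Rational(1, 2))))) = Add(1426, Mul(-1, Pow(3, Rational(1, 2))))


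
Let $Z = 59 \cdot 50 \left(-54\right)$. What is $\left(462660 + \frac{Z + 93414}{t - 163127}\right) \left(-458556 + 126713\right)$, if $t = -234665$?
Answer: $- \frac{30536609755356429}{198896} \approx -1.5353 \cdot 10^{11}$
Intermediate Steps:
$Z = -159300$ ($Z = 2950 \left(-54\right) = -159300$)
$\left(462660 + \frac{Z + 93414}{t - 163127}\right) \left(-458556 + 126713\right) = \left(462660 + \frac{-159300 + 93414}{-234665 - 163127}\right) \left(-458556 + 126713\right) = \left(462660 - \frac{65886}{-397792}\right) \left(-331843\right) = \left(462660 - - \frac{32943}{198896}\right) \left(-331843\right) = \left(462660 + \frac{32943}{198896}\right) \left(-331843\right) = \frac{92021256303}{198896} \left(-331843\right) = - \frac{30536609755356429}{198896}$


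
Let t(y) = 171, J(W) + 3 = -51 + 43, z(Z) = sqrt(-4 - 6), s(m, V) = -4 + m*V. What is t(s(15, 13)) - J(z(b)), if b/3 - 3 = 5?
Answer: 182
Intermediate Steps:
b = 24 (b = 9 + 3*5 = 9 + 15 = 24)
s(m, V) = -4 + V*m
z(Z) = I*sqrt(10) (z(Z) = sqrt(-10) = I*sqrt(10))
J(W) = -11 (J(W) = -3 + (-51 + 43) = -3 - 8 = -11)
t(s(15, 13)) - J(z(b)) = 171 - 1*(-11) = 171 + 11 = 182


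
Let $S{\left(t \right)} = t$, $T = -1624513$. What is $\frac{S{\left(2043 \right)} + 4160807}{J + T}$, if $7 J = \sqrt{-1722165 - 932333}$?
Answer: $- \frac{4303475235850}{1679390708127} - \frac{4162850 i \sqrt{21938}}{1679390708127} \approx -2.5625 - 0.00036715 i$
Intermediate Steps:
$J = \frac{11 i \sqrt{21938}}{7}$ ($J = \frac{\sqrt{-1722165 - 932333}}{7} = \frac{\sqrt{-2654498}}{7} = \frac{11 i \sqrt{21938}}{7} \approx 232.75 i$)
$\frac{S{\left(2043 \right)} + 4160807}{J + T} = \frac{2043 + 4160807}{\frac{11 i \sqrt{21938}}{7} - 1624513} = \frac{4162850}{-1624513 + \frac{11 i \sqrt{21938}}{7}}$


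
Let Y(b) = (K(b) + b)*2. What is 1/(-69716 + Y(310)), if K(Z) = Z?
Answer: -1/68476 ≈ -1.4604e-5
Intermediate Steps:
Y(b) = 4*b (Y(b) = (b + b)*2 = (2*b)*2 = 4*b)
1/(-69716 + Y(310)) = 1/(-69716 + 4*310) = 1/(-69716 + 1240) = 1/(-68476) = -1/68476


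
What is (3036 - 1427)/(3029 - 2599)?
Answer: 1609/430 ≈ 3.7419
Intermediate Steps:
(3036 - 1427)/(3029 - 2599) = 1609/430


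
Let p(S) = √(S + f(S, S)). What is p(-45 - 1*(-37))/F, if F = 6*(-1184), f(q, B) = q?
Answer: -I/1776 ≈ -0.00056306*I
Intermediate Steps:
p(S) = √2*√S (p(S) = √(S + S) = √(2*S) = √2*√S)
F = -7104
p(-45 - 1*(-37))/F = (√2*√(-45 - 1*(-37)))/(-7104) = (√2*√(-45 + 37))*(-1/7104) = (√2*√(-8))*(-1/7104) = (√2*(2*I*√2))*(-1/7104) = (4*I)*(-1/7104) = -I/1776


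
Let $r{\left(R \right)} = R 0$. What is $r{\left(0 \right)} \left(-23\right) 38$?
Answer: $0$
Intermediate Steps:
$r{\left(R \right)} = 0$
$r{\left(0 \right)} \left(-23\right) 38 = 0 \left(-23\right) 38 = 0 \cdot 38 = 0$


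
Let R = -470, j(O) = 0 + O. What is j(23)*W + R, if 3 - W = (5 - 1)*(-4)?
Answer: -33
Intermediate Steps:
j(O) = O
W = 19 (W = 3 - (5 - 1)*(-4) = 3 - 4*(-4) = 3 - 1*(-16) = 3 + 16 = 19)
j(23)*W + R = 23*19 - 470 = 437 - 470 = -33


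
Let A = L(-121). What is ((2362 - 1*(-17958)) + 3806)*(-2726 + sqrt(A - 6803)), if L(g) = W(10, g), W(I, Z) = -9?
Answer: -65767476 + 48252*I*sqrt(1703) ≈ -6.5767e+7 + 1.9912e+6*I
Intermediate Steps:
L(g) = -9
A = -9
((2362 - 1*(-17958)) + 3806)*(-2726 + sqrt(A - 6803)) = ((2362 - 1*(-17958)) + 3806)*(-2726 + sqrt(-9 - 6803)) = ((2362 + 17958) + 3806)*(-2726 + sqrt(-6812)) = (20320 + 3806)*(-2726 + 2*I*sqrt(1703)) = 24126*(-2726 + 2*I*sqrt(1703)) = -65767476 + 48252*I*sqrt(1703)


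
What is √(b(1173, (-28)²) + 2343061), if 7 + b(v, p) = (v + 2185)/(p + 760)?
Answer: 31*√363273671/386 ≈ 1530.7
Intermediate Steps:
b(v, p) = -7 + (2185 + v)/(760 + p) (b(v, p) = -7 + (v + 2185)/(p + 760) = -7 + (2185 + v)/(760 + p))
√(b(1173, (-28)²) + 2343061) = √((-3135 + 1173 - 7*(-28)²)/(760 + (-28)²) + 2343061) = √((-3135 + 1173 - 7*784)/(760 + 784) + 2343061) = √((-3135 + 1173 - 5488)/1544 + 2343061) = √((1/1544)*(-7450) + 2343061) = √(-3725/772 + 2343061) = √(1808839367/772) = 31*√363273671/386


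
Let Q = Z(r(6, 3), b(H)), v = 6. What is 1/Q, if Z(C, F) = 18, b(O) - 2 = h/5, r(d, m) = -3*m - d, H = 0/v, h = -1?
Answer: 1/18 ≈ 0.055556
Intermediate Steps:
H = 0 (H = 0/6 = 0*(⅙) = 0)
r(d, m) = -d - 3*m
b(O) = 9/5 (b(O) = 2 - 1/5 = 2 - 1*⅕ = 2 - ⅕ = 9/5)
Q = 18
1/Q = 1/18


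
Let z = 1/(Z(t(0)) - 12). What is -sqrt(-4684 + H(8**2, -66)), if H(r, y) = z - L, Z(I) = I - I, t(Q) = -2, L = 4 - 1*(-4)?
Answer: -I*sqrt(168915)/6 ≈ -68.499*I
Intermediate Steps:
L = 8 (L = 4 + 4 = 8)
Z(I) = 0
z = -1/12 (z = 1/(0 - 12) = 1/(-12) = -1/12 ≈ -0.083333)
H(r, y) = -97/12 (H(r, y) = -1/12 - 1*8 = -1/12 - 8 = -97/12)
-sqrt(-4684 + H(8**2, -66)) = -sqrt(-4684 - 97/12) = -sqrt(-56305/12) = -I*sqrt(168915)/6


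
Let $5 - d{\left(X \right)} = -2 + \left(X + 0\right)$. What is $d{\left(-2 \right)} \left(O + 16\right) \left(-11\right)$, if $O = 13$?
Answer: $-2871$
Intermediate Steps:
$d{\left(X \right)} = 7 - X$ ($d{\left(X \right)} = 5 - \left(-2 + \left(X + 0\right)\right) = 5 - \left(-2 + X\right) = 7 - X$)
$d{\left(-2 \right)} \left(O + 16\right) \left(-11\right) = \left(7 - -2\right) \left(13 + 16\right) \left(-11\right) = \left(7 + 2\right) 29 \left(-11\right) = 9 \cdot 29 \left(-11\right) = 261 \left(-11\right) = -2871$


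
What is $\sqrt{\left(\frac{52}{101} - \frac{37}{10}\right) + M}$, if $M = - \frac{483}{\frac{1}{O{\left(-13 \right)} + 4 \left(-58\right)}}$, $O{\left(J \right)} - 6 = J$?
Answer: $\frac{\sqrt{117754034530}}{1010} \approx 339.76$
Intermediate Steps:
$O{\left(J \right)} = 6 + J$
$M = 115437$ ($M = - \frac{483}{\frac{1}{\left(6 - 13\right) + 4 \left(-58\right)}} = - \frac{483}{\frac{1}{-7 - 232}} = - \frac{483}{\frac{1}{-239}} = - \frac{483}{- \frac{1}{239}} = \left(-483\right) \left(-239\right) = 115437$)
$\sqrt{\left(\frac{52}{101} - \frac{37}{10}\right) + M} = \sqrt{\left(\frac{52}{101} - \frac{37}{10}\right) + 115437} = \sqrt{- \frac{3217}{1010} + 115437} = \sqrt{\frac{116588153}{1010}} = \frac{\sqrt{117754034530}}{1010}$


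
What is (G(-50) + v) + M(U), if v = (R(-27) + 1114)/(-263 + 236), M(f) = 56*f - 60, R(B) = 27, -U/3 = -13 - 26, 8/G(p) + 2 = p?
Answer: 2263805/351 ≈ 6449.6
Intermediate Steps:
G(p) = 8/(-2 + p)
U = 117 (U = -3*(-13 - 26) = -3*(-39) = 117)
M(f) = -60 + 56*f
v = -1141/27 (v = (27 + 1114)/(-263 + 236) = 1141/(-27) = 1141*(-1/27) = -1141/27 ≈ -42.259)
(G(-50) + v) + M(U) = (8/(-2 - 50) - 1141/27) + (-60 + 56*117) = (8/(-52) - 1141/27) + (-60 + 6552) = (8*(-1/52) - 1141/27) + 6492 = (-2/13 - 1141/27) + 6492 = -14887/351 + 6492 = 2263805/351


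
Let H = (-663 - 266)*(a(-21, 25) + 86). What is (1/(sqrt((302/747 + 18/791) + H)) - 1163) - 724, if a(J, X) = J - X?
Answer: -1887 - 3*I*sqrt(90095353358486)/5489184248 ≈ -1887.0 - 0.0051876*I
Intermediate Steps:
H = -37160 (H = (-663 - 266)*((-21 - 1*25) + 86) = -929*((-21 - 25) + 86) = -929*(-46 + 86) = -929*40 = -37160)
(1/(sqrt((302/747 + 18/791) + H)) - 1163) - 724 = (1/(sqrt((302/747 + 18/791) - 37160)) - 1163) - 724 = (1/(sqrt(252328/590877 - 37160)) - 1163) - 724 = (1/(sqrt(-21956736992/590877)) - 1163) - 724 = (1/(4*I*sqrt(90095353358486)/196959) - 1163) - 724 = (-3*I*sqrt(90095353358486)/5489184248 - 1163) - 724 = (-1163 - 3*I*sqrt(90095353358486)/5489184248) - 724 = -1887 - 3*I*sqrt(90095353358486)/5489184248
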